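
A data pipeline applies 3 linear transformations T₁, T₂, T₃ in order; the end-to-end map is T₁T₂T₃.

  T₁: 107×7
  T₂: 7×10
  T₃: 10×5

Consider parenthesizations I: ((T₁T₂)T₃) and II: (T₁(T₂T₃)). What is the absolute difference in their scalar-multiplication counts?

8745

Order I = ((T₁T₂)T₃): (T₁T₂): 107×7 by 7×10 → 107×10, cost 107·7·10 = 7490; ((T₁T₂)T₃): 107×10 by 10×5 → 107×5, cost 107·10·5 = 5350; cumulative 12840. Total 12840.
Order II = (T₁(T₂T₃)): (T₂T₃): 7×10 by 10×5 → 7×5, cost 7·10·5 = 350; (T₁(T₂T₃)): 107×7 by 7×5 → 107×5, cost 107·7·5 = 3745; cumulative 4095. Total 4095.
Difference: |12840 − 4095| = 8745.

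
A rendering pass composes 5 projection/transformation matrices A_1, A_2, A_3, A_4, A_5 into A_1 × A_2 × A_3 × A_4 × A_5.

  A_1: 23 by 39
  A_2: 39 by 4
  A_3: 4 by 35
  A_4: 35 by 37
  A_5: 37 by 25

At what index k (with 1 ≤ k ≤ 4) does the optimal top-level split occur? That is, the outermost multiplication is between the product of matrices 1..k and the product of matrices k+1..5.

2

Adjacent pairs: A_1A_2 = 23·39·4 = 3588; A_2A_3 = 39·4·35 = 5460; A_3A_4 = 4·35·37 = 5180; A_4A_5 = 35·37·25 = 32375.
Length 3: A_1..A_3: k=1: 0+5460+23·39·35=36855; k=2: 3588+0+23·4·35=6808 → min 6808 | A_2..A_4: k=2: 0+5180+39·4·37=10952; k=3: 5460+0+39·35·37=55965 → min 10952 | A_3..A_5: k=3: 0+32375+4·35·25=35875; k=4: 5180+0+4·37·25=8880 → min 8880.
Length 4: A_1..A_4: k=1: 0+10952+23·39·37=44141; k=2: 3588+5180+23·4·37=12172; k=3: 6808+0+23·35·37=36593 → min 12172 | A_2..A_5: k=2: 0+8880+39·4·25=12780; k=3: 5460+32375+39·35·25=71960; k=4: 10952+0+39·37·25=47027 → min 12780.
Top-level splits: k=1: (A_1..A_1)·(A_2..A_5) → 0+12780+23·39·25 = 35205; k=2: (A_1..A_2)·(A_3..A_5) → 3588+8880+23·4·25 = 14768; k=3: (A_1..A_3)·(A_4..A_5) → 6808+32375+23·35·25 = 59308; k=4: (A_1..A_4)·(A_5..A_5) → 12172+0+23·37·25 = 33447.
Best split is after A_2, i.e. k = 2.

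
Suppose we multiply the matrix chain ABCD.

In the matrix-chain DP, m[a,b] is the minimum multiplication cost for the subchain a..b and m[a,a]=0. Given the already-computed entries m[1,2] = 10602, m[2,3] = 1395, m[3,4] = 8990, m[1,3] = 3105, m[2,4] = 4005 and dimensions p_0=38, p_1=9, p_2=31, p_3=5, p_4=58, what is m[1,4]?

m[1,4] = min over k∈[1,3] of m[1,k]+m[k+1,4]+p_{0}·p_k·p_{4}.
k=1: 0 + 4005 + 38·9·58 = 23841; k=2: 10602 + 8990 + 38·31·58 = 87916; k=3: 3105 + 0 + 38·5·58 = 14125.
Minimum: 14125 at k=3.

14125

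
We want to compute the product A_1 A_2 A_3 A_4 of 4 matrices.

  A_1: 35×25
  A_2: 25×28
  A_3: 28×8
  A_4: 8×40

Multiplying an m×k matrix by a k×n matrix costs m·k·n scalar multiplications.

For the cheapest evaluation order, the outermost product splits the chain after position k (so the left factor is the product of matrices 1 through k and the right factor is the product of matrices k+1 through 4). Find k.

3

Adjacent pairs: A_1A_2 = 35·25·28 = 24500; A_2A_3 = 25·28·8 = 5600; A_3A_4 = 28·8·40 = 8960.
Length 3: A_1..A_3: k=1: 0+5600+35·25·8=12600; k=2: 24500+0+35·28·8=32340 → min 12600 | A_2..A_4: k=2: 0+8960+25·28·40=36960; k=3: 5600+0+25·8·40=13600 → min 13600.
Top-level splits: k=1: (A_1..A_1)·(A_2..A_4) → 0+13600+35·25·40 = 48600; k=2: (A_1..A_2)·(A_3..A_4) → 24500+8960+35·28·40 = 72660; k=3: (A_1..A_3)·(A_4..A_4) → 12600+0+35·8·40 = 23800.
Best split is after A_3, i.e. k = 3.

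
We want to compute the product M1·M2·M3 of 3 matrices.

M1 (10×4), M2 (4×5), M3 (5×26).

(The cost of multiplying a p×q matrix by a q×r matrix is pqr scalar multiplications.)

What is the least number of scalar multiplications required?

Order (M1·(M2·M3)): (M2·M3): 4×5 by 5×26 → 4×26, cost 4·5·26 = 520; (M1·(M2·M3)): 10×4 by 4×26 → 10×26, cost 10·4·26 = 1040; cumulative 1560. Total 1560.
Order ((M1·M2)·M3): (M1·M2): 10×4 by 4×5 → 10×5, cost 10·4·5 = 200; ((M1·M2)·M3): 10×5 by 5×26 → 10×26, cost 10·5·26 = 1300; cumulative 1500. Total 1500.
Minimum: 1500.

1500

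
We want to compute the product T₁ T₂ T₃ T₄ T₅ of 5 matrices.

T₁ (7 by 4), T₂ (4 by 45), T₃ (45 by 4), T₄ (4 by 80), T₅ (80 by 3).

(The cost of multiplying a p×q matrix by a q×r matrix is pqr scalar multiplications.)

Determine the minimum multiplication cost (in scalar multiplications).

1812

Adjacent pairs: T₁T₂ = 7·4·45 = 1260; T₂T₃ = 4·45·4 = 720; T₃T₄ = 45·4·80 = 14400; T₄T₅ = 4·80·3 = 960.
Length 3: T₁..T₃: k=1: 0+720+7·4·4=832; k=2: 1260+0+7·45·4=2520 → min 832 | T₂..T₄: k=2: 0+14400+4·45·80=28800; k=3: 720+0+4·4·80=2000 → min 2000 | T₃..T₅: k=3: 0+960+45·4·3=1500; k=4: 14400+0+45·80·3=25200 → min 1500.
Length 4: T₁..T₄: k=1: 0+2000+7·4·80=4240; k=2: 1260+14400+7·45·80=40860; k=3: 832+0+7·4·80=3072 → min 3072 | T₂..T₅: k=2: 0+1500+4·45·3=2040; k=3: 720+960+4·4·3=1728; k=4: 2000+0+4·80·3=2960 → min 1728.
Length 5: T₁..T₅: k=1: 0+1728+7·4·3=1812; k=2: 1260+1500+7·45·3=3705; k=3: 832+960+7·4·3=1876; k=4: 3072+0+7·80·3=4752 → min 1812.
Optimal order: (T₁ ((T₂ T₃) (T₄ T₅))) with cost 1812.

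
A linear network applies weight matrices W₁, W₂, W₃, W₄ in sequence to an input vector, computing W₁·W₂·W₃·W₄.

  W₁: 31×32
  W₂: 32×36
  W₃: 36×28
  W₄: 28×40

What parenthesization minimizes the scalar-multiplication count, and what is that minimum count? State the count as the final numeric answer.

Adjacent pairs: W₁W₂ = 31·32·36 = 35712; W₂W₃ = 32·36·28 = 32256; W₃W₄ = 36·28·40 = 40320.
Length 3: W₁..W₃: k=1: 0+32256+31·32·28=60032; k=2: 35712+0+31·36·28=66960 → min 60032 | W₂..W₄: k=2: 0+40320+32·36·40=86400; k=3: 32256+0+32·28·40=68096 → min 68096.
Length 4: W₁..W₄: k=1: 0+68096+31·32·40=107776; k=2: 35712+40320+31·36·40=120672; k=3: 60032+0+31·28·40=94752 → min 94752.
Optimal parenthesization: ((W₁·(W₂·W₃))·W₄) with cost 94752.

94752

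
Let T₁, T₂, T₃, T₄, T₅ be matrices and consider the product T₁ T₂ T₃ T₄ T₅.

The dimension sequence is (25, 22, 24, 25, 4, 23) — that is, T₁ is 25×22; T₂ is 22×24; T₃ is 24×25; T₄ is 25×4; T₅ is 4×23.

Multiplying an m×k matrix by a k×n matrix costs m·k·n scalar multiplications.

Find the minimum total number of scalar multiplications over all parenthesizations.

9012

Adjacent pairs: T₁T₂ = 25·22·24 = 13200; T₂T₃ = 22·24·25 = 13200; T₃T₄ = 24·25·4 = 2400; T₄T₅ = 25·4·23 = 2300.
Length 3: T₁..T₃: k=1: 0+13200+25·22·25=26950; k=2: 13200+0+25·24·25=28200 → min 26950 | T₂..T₄: k=2: 0+2400+22·24·4=4512; k=3: 13200+0+22·25·4=15400 → min 4512 | T₃..T₅: k=3: 0+2300+24·25·23=16100; k=4: 2400+0+24·4·23=4608 → min 4608.
Length 4: T₁..T₄: k=1: 0+4512+25·22·4=6712; k=2: 13200+2400+25·24·4=18000; k=3: 26950+0+25·25·4=29450 → min 6712 | T₂..T₅: k=2: 0+4608+22·24·23=16752; k=3: 13200+2300+22·25·23=28150; k=4: 4512+0+22·4·23=6536 → min 6536.
Length 5: T₁..T₅: k=1: 0+6536+25·22·23=19186; k=2: 13200+4608+25·24·23=31608; k=3: 26950+2300+25·25·23=43625; k=4: 6712+0+25·4·23=9012 → min 9012.
Optimal order: ((T₁ (T₂ (T₃ T₄))) T₅) with cost 9012.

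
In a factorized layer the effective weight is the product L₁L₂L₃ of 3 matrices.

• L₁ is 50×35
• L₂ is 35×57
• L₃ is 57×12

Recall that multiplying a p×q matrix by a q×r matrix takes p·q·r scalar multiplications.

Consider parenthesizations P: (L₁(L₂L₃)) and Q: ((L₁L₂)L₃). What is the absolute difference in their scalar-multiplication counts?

89010

Order P = (L₁(L₂L₃)): (L₂L₃): 35×57 by 57×12 → 35×12, cost 35·57·12 = 23940; (L₁(L₂L₃)): 50×35 by 35×12 → 50×12, cost 50·35·12 = 21000; cumulative 44940. Total 44940.
Order Q = ((L₁L₂)L₃): (L₁L₂): 50×35 by 35×57 → 50×57, cost 50·35·57 = 99750; ((L₁L₂)L₃): 50×57 by 57×12 → 50×12, cost 50·57·12 = 34200; cumulative 133950. Total 133950.
Difference: |44940 − 133950| = 89010.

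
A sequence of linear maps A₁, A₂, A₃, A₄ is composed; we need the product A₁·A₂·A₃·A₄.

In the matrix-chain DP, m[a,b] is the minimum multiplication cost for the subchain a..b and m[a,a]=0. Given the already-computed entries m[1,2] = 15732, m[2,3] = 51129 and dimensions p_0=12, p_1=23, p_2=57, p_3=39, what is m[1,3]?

m[1,3] = min over k∈[1,2] of m[1,k]+m[k+1,3]+p_{0}·p_k·p_{3}.
k=1: 0 + 51129 + 12·23·39 = 61893; k=2: 15732 + 0 + 12·57·39 = 42408.
Minimum: 42408 at k=2.

42408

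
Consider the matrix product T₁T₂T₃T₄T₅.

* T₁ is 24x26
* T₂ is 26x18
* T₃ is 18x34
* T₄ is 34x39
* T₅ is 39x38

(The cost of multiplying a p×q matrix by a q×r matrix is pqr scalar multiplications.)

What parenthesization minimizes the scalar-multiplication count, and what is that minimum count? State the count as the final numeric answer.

78192

Adjacent pairs: T₁T₂ = 24·26·18 = 11232; T₂T₃ = 26·18·34 = 15912; T₃T₄ = 18·34·39 = 23868; T₄T₅ = 34·39·38 = 50388.
Length 3: T₁..T₃: k=1: 0+15912+24·26·34=37128; k=2: 11232+0+24·18·34=25920 → min 25920 | T₂..T₄: k=2: 0+23868+26·18·39=42120; k=3: 15912+0+26·34·39=50388 → min 42120 | T₃..T₅: k=3: 0+50388+18·34·38=73644; k=4: 23868+0+18·39·38=50544 → min 50544.
Length 4: T₁..T₄: k=1: 0+42120+24·26·39=66456; k=2: 11232+23868+24·18·39=51948; k=3: 25920+0+24·34·39=57744 → min 51948 | T₂..T₅: k=2: 0+50544+26·18·38=68328; k=3: 15912+50388+26·34·38=99892; k=4: 42120+0+26·39·38=80652 → min 68328.
Length 5: T₁..T₅: k=1: 0+68328+24·26·38=92040; k=2: 11232+50544+24·18·38=78192; k=3: 25920+50388+24·34·38=107316; k=4: 51948+0+24·39·38=87516 → min 78192.
Optimal parenthesization: ((T₁T₂)((T₃T₄)T₅)) with cost 78192.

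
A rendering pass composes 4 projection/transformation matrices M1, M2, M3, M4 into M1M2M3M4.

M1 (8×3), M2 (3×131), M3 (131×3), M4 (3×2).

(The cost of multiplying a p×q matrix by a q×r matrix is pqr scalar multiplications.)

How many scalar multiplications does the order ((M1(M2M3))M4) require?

(M2M3): 3×131 by 131×3 → 3×3, cost 3·131·3 = 1179
(M1(M2M3)): 8×3 by 3×3 → 8×3, cost 8·3·3 = 72; cumulative 1251
((M1(M2M3))M4): 8×3 by 3×2 → 8×2, cost 8·3·2 = 48; cumulative 1299
Total: 1299 scalar multiplications.

1299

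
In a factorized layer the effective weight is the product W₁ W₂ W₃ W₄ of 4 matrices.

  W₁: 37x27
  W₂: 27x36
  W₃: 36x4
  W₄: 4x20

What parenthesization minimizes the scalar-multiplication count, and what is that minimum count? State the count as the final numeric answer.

10844

Adjacent pairs: W₁W₂ = 37·27·36 = 35964; W₂W₃ = 27·36·4 = 3888; W₃W₄ = 36·4·20 = 2880.
Length 3: W₁..W₃: k=1: 0+3888+37·27·4=7884; k=2: 35964+0+37·36·4=41292 → min 7884 | W₂..W₄: k=2: 0+2880+27·36·20=22320; k=3: 3888+0+27·4·20=6048 → min 6048.
Length 4: W₁..W₄: k=1: 0+6048+37·27·20=26028; k=2: 35964+2880+37·36·20=65484; k=3: 7884+0+37·4·20=10844 → min 10844.
Optimal parenthesization: ((W₁ (W₂ W₃)) W₄) with cost 10844.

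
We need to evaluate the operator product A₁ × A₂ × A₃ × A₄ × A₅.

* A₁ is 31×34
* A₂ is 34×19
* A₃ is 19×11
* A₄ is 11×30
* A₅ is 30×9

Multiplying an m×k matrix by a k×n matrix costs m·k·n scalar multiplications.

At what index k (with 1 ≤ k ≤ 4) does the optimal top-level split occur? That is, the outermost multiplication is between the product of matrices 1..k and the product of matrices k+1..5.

1

Adjacent pairs: A₁A₂ = 31·34·19 = 20026; A₂A₃ = 34·19·11 = 7106; A₃A₄ = 19·11·30 = 6270; A₄A₅ = 11·30·9 = 2970.
Length 3: A₁..A₃: k=1: 0+7106+31·34·11=18700; k=2: 20026+0+31·19·11=26505 → min 18700 | A₂..A₄: k=2: 0+6270+34·19·30=25650; k=3: 7106+0+34·11·30=18326 → min 18326 | A₃..A₅: k=3: 0+2970+19·11·9=4851; k=4: 6270+0+19·30·9=11400 → min 4851.
Length 4: A₁..A₄: k=1: 0+18326+31·34·30=49946; k=2: 20026+6270+31·19·30=43966; k=3: 18700+0+31·11·30=28930 → min 28930 | A₂..A₅: k=2: 0+4851+34·19·9=10665; k=3: 7106+2970+34·11·9=13442; k=4: 18326+0+34·30·9=27506 → min 10665.
Top-level splits: k=1: (A₁..A₁)·(A₂..A₅) → 0+10665+31·34·9 = 20151; k=2: (A₁..A₂)·(A₃..A₅) → 20026+4851+31·19·9 = 30178; k=3: (A₁..A₃)·(A₄..A₅) → 18700+2970+31·11·9 = 24739; k=4: (A₁..A₄)·(A₅..A₅) → 28930+0+31·30·9 = 37300.
Best split is after A₁, i.e. k = 1.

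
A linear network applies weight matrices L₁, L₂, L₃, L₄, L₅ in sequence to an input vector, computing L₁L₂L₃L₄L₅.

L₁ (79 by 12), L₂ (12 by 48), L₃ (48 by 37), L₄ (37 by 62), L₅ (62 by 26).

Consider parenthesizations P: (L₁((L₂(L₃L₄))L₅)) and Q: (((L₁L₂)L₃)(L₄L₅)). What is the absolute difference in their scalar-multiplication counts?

131634

Order P = (L₁((L₂(L₃L₄))L₅)): (L₃L₄): 48×37 by 37×62 → 48×62, cost 48·37·62 = 110112; (L₂(L₃L₄)): 12×48 by 48×62 → 12×62, cost 12·48·62 = 35712; cumulative 145824; ((L₂(L₃L₄))L₅): 12×62 by 62×26 → 12×26, cost 12·62·26 = 19344; cumulative 165168; (L₁((L₂(L₃L₄))L₅)): 79×12 by 12×26 → 79×26, cost 79·12·26 = 24648; cumulative 189816. Total 189816.
Order Q = (((L₁L₂)L₃)(L₄L₅)): (L₁L₂): 79×12 by 12×48 → 79×48, cost 79·12·48 = 45504; ((L₁L₂)L₃): 79×48 by 48×37 → 79×37, cost 79·48·37 = 140304; cumulative 185808; (L₄L₅): 37×62 by 62×26 → 37×26, cost 37·62·26 = 59644; (((L₁L₂)L₃)(L₄L₅)): 79×37 by 37×26 → 79×26, cost 79·37·26 = 75998; cumulative 321450. Total 321450.
Difference: |189816 − 321450| = 131634.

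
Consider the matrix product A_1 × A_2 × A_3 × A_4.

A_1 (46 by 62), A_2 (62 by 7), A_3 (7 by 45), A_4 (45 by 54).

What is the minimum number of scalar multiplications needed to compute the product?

Adjacent pairs: A_1A_2 = 46·62·7 = 19964; A_2A_3 = 62·7·45 = 19530; A_3A_4 = 7·45·54 = 17010.
Length 3: A_1..A_3: k=1: 0+19530+46·62·45=147870; k=2: 19964+0+46·7·45=34454 → min 34454 | A_2..A_4: k=2: 0+17010+62·7·54=40446; k=3: 19530+0+62·45·54=170190 → min 40446.
Length 4: A_1..A_4: k=1: 0+40446+46·62·54=194454; k=2: 19964+17010+46·7·54=54362; k=3: 34454+0+46·45·54=146234 → min 54362.
Optimal order: ((A_1 × A_2) × (A_3 × A_4)) with cost 54362.

54362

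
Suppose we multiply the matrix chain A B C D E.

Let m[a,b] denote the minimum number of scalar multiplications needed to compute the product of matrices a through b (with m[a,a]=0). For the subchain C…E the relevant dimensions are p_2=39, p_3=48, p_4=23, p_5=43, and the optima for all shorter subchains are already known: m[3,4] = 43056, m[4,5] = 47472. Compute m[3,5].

m[3,5] = min over k∈[3,4] of m[3,k]+m[k+1,5]+p_{2}·p_k·p_{5}.
k=3: 0 + 47472 + 39·48·43 = 127968; k=4: 43056 + 0 + 39·23·43 = 81627.
Minimum: 81627 at k=4.

81627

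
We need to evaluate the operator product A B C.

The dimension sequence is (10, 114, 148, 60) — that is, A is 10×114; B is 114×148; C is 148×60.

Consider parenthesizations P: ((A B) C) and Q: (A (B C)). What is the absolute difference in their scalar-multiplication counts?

Order P = ((A B) C): (A B): 10×114 by 114×148 → 10×148, cost 10·114·148 = 168720; ((A B) C): 10×148 by 148×60 → 10×60, cost 10·148·60 = 88800; cumulative 257520. Total 257520.
Order Q = (A (B C)): (B C): 114×148 by 148×60 → 114×60, cost 114·148·60 = 1012320; (A (B C)): 10×114 by 114×60 → 10×60, cost 10·114·60 = 68400; cumulative 1080720. Total 1080720.
Difference: |257520 − 1080720| = 823200.

823200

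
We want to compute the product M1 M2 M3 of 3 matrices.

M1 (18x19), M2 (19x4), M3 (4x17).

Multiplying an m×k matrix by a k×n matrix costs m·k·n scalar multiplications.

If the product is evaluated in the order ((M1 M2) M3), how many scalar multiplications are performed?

2592

(M1 M2): 18×19 by 19×4 → 18×4, cost 18·19·4 = 1368
((M1 M2) M3): 18×4 by 4×17 → 18×17, cost 18·4·17 = 1224; cumulative 2592
Total: 2592 scalar multiplications.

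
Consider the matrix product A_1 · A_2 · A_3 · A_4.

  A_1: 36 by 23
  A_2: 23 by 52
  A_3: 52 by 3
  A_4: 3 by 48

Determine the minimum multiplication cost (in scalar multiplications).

Adjacent pairs: A_1A_2 = 36·23·52 = 43056; A_2A_3 = 23·52·3 = 3588; A_3A_4 = 52·3·48 = 7488.
Length 3: A_1..A_3: k=1: 0+3588+36·23·3=6072; k=2: 43056+0+36·52·3=48672 → min 6072 | A_2..A_4: k=2: 0+7488+23·52·48=64896; k=3: 3588+0+23·3·48=6900 → min 6900.
Length 4: A_1..A_4: k=1: 0+6900+36·23·48=46644; k=2: 43056+7488+36·52·48=140400; k=3: 6072+0+36·3·48=11256 → min 11256.
Optimal order: ((A_1 · (A_2 · A_3)) · A_4) with cost 11256.

11256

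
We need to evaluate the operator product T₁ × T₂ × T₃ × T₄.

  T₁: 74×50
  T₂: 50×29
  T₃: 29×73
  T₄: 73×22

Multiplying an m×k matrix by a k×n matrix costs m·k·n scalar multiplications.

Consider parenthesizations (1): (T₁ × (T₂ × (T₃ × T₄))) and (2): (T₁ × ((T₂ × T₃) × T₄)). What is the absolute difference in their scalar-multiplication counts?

107676

Order (1) = (T₁ × (T₂ × (T₃ × T₄))): (T₃ × T₄): 29×73 by 73×22 → 29×22, cost 29·73·22 = 46574; (T₂ × (T₃ × T₄)): 50×29 by 29×22 → 50×22, cost 50·29·22 = 31900; cumulative 78474; (T₁ × (T₂ × (T₃ × T₄))): 74×50 by 50×22 → 74×22, cost 74·50·22 = 81400; cumulative 159874. Total 159874.
Order (2) = (T₁ × ((T₂ × T₃) × T₄)): (T₂ × T₃): 50×29 by 29×73 → 50×73, cost 50·29·73 = 105850; ((T₂ × T₃) × T₄): 50×73 by 73×22 → 50×22, cost 50·73·22 = 80300; cumulative 186150; (T₁ × ((T₂ × T₃) × T₄)): 74×50 by 50×22 → 74×22, cost 74·50·22 = 81400; cumulative 267550. Total 267550.
Difference: |159874 − 267550| = 107676.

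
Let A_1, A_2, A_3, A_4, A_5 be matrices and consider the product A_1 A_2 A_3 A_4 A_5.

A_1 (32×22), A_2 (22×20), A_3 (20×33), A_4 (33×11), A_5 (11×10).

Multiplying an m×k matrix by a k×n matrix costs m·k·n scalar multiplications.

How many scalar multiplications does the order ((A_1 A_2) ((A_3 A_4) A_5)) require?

29940

(A_1 A_2): 32×22 by 22×20 → 32×20, cost 32·22·20 = 14080
(A_3 A_4): 20×33 by 33×11 → 20×11, cost 20·33·11 = 7260
((A_3 A_4) A_5): 20×11 by 11×10 → 20×10, cost 20·11·10 = 2200; cumulative 9460
((A_1 A_2) ((A_3 A_4) A_5)): 32×20 by 20×10 → 32×10, cost 32·20·10 = 6400; cumulative 29940
Total: 29940 scalar multiplications.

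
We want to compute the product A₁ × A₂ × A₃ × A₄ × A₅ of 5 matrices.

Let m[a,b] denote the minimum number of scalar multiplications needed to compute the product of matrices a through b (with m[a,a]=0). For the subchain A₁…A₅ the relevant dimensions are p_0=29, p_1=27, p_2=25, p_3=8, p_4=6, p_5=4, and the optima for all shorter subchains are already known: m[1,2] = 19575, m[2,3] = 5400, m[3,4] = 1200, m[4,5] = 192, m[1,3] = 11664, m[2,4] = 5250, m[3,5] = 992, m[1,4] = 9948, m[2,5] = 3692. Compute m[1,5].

6824

m[1,5] = min over k∈[1,4] of m[1,k]+m[k+1,5]+p_{0}·p_k·p_{5}.
k=1: 0 + 3692 + 29·27·4 = 6824; k=2: 19575 + 992 + 29·25·4 = 23467; k=3: 11664 + 192 + 29·8·4 = 12784; k=4: 9948 + 0 + 29·6·4 = 10644.
Minimum: 6824 at k=1.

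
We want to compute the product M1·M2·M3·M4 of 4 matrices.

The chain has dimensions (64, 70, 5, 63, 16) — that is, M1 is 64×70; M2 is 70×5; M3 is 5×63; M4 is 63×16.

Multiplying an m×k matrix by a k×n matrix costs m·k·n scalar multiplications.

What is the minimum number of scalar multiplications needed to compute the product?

Adjacent pairs: M1M2 = 64·70·5 = 22400; M2M3 = 70·5·63 = 22050; M3M4 = 5·63·16 = 5040.
Length 3: M1..M3: k=1: 0+22050+64·70·63=304290; k=2: 22400+0+64·5·63=42560 → min 42560 | M2..M4: k=2: 0+5040+70·5·16=10640; k=3: 22050+0+70·63·16=92610 → min 10640.
Length 4: M1..M4: k=1: 0+10640+64·70·16=82320; k=2: 22400+5040+64·5·16=32560; k=3: 42560+0+64·63·16=107072 → min 32560.
Optimal order: ((M1·M2)·(M3·M4)) with cost 32560.

32560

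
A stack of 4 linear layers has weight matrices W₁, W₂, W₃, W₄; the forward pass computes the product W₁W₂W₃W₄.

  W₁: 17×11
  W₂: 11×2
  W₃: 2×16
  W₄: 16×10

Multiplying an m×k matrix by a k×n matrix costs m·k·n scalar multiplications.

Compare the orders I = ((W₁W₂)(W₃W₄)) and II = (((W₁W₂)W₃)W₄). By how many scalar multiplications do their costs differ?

2604

Order I = ((W₁W₂)(W₃W₄)): (W₁W₂): 17×11 by 11×2 → 17×2, cost 17·11·2 = 374; (W₃W₄): 2×16 by 16×10 → 2×10, cost 2·16·10 = 320; ((W₁W₂)(W₃W₄)): 17×2 by 2×10 → 17×10, cost 17·2·10 = 340; cumulative 1034. Total 1034.
Order II = (((W₁W₂)W₃)W₄): (W₁W₂): 17×11 by 11×2 → 17×2, cost 17·11·2 = 374; ((W₁W₂)W₃): 17×2 by 2×16 → 17×16, cost 17·2·16 = 544; cumulative 918; (((W₁W₂)W₃)W₄): 17×16 by 16×10 → 17×10, cost 17·16·10 = 2720; cumulative 3638. Total 3638.
Difference: |1034 − 3638| = 2604.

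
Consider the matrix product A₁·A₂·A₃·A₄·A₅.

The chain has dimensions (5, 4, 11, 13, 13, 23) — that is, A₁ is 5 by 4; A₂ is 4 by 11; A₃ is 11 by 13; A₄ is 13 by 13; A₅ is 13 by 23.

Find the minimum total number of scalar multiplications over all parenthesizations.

Adjacent pairs: A₁A₂ = 5·4·11 = 220; A₂A₃ = 4·11·13 = 572; A₃A₄ = 11·13·13 = 1859; A₄A₅ = 13·13·23 = 3887.
Length 3: A₁..A₃: k=1: 0+572+5·4·13=832; k=2: 220+0+5·11·13=935 → min 832 | A₂..A₄: k=2: 0+1859+4·11·13=2431; k=3: 572+0+4·13·13=1248 → min 1248 | A₃..A₅: k=3: 0+3887+11·13·23=7176; k=4: 1859+0+11·13·23=5148 → min 5148.
Length 4: A₁..A₄: k=1: 0+1248+5·4·13=1508; k=2: 220+1859+5·11·13=2794; k=3: 832+0+5·13·13=1677 → min 1508 | A₂..A₅: k=2: 0+5148+4·11·23=6160; k=3: 572+3887+4·13·23=5655; k=4: 1248+0+4·13·23=2444 → min 2444.
Length 5: A₁..A₅: k=1: 0+2444+5·4·23=2904; k=2: 220+5148+5·11·23=6633; k=3: 832+3887+5·13·23=6214; k=4: 1508+0+5·13·23=3003 → min 2904.
Optimal order: (A₁·(((A₂·A₃)·A₄)·A₅)) with cost 2904.

2904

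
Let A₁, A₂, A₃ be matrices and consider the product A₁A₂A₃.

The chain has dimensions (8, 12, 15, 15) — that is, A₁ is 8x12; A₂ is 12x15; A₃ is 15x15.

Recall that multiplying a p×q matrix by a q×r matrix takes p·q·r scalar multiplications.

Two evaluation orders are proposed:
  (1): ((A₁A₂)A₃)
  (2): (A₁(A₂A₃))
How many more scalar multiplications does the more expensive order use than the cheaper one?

Order (1) = ((A₁A₂)A₃): (A₁A₂): 8×12 by 12×15 → 8×15, cost 8·12·15 = 1440; ((A₁A₂)A₃): 8×15 by 15×15 → 8×15, cost 8·15·15 = 1800; cumulative 3240. Total 3240.
Order (2) = (A₁(A₂A₃)): (A₂A₃): 12×15 by 15×15 → 12×15, cost 12·15·15 = 2700; (A₁(A₂A₃)): 8×12 by 12×15 → 8×15, cost 8·12·15 = 1440; cumulative 4140. Total 4140.
Difference: |3240 − 4140| = 900.

900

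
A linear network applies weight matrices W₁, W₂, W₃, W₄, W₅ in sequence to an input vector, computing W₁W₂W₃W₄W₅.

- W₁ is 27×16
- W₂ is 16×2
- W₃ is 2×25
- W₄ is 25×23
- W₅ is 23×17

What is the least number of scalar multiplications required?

3714

Adjacent pairs: W₁W₂ = 27·16·2 = 864; W₂W₃ = 16·2·25 = 800; W₃W₄ = 2·25·23 = 1150; W₄W₅ = 25·23·17 = 9775.
Length 3: W₁..W₃: k=1: 0+800+27·16·25=11600; k=2: 864+0+27·2·25=2214 → min 2214 | W₂..W₄: k=2: 0+1150+16·2·23=1886; k=3: 800+0+16·25·23=10000 → min 1886 | W₃..W₅: k=3: 0+9775+2·25·17=10625; k=4: 1150+0+2·23·17=1932 → min 1932.
Length 4: W₁..W₄: k=1: 0+1886+27·16·23=11822; k=2: 864+1150+27·2·23=3256; k=3: 2214+0+27·25·23=17739 → min 3256 | W₂..W₅: k=2: 0+1932+16·2·17=2476; k=3: 800+9775+16·25·17=17375; k=4: 1886+0+16·23·17=8142 → min 2476.
Length 5: W₁..W₅: k=1: 0+2476+27·16·17=9820; k=2: 864+1932+27·2·17=3714; k=3: 2214+9775+27·25·17=23464; k=4: 3256+0+27·23·17=13813 → min 3714.
Optimal order: ((W₁W₂)((W₃W₄)W₅)) with cost 3714.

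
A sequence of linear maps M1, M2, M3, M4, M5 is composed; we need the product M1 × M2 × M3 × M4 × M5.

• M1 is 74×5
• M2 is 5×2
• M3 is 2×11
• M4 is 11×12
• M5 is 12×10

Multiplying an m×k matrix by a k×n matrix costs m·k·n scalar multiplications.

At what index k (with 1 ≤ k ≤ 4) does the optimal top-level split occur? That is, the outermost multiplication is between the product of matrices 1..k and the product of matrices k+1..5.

Adjacent pairs: M1M2 = 74·5·2 = 740; M2M3 = 5·2·11 = 110; M3M4 = 2·11·12 = 264; M4M5 = 11·12·10 = 1320.
Length 3: M1..M3: k=1: 0+110+74·5·11=4180; k=2: 740+0+74·2·11=2368 → min 2368 | M2..M4: k=2: 0+264+5·2·12=384; k=3: 110+0+5·11·12=770 → min 384 | M3..M5: k=3: 0+1320+2·11·10=1540; k=4: 264+0+2·12·10=504 → min 504.
Length 4: M1..M4: k=1: 0+384+74·5·12=4824; k=2: 740+264+74·2·12=2780; k=3: 2368+0+74·11·12=12136 → min 2780 | M2..M5: k=2: 0+504+5·2·10=604; k=3: 110+1320+5·11·10=1980; k=4: 384+0+5·12·10=984 → min 604.
Top-level splits: k=1: (M1..M1)·(M2..M5) → 0+604+74·5·10 = 4304; k=2: (M1..M2)·(M3..M5) → 740+504+74·2·10 = 2724; k=3: (M1..M3)·(M4..M5) → 2368+1320+74·11·10 = 11828; k=4: (M1..M4)·(M5..M5) → 2780+0+74·12·10 = 11660.
Best split is after M2, i.e. k = 2.

2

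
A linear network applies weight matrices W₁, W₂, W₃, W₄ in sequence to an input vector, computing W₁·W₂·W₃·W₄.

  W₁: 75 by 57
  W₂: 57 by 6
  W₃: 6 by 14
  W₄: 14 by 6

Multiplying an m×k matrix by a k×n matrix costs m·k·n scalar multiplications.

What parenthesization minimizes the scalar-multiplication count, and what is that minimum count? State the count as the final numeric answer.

Adjacent pairs: W₁W₂ = 75·57·6 = 25650; W₂W₃ = 57·6·14 = 4788; W₃W₄ = 6·14·6 = 504.
Length 3: W₁..W₃: k=1: 0+4788+75·57·14=64638; k=2: 25650+0+75·6·14=31950 → min 31950 | W₂..W₄: k=2: 0+504+57·6·6=2556; k=3: 4788+0+57·14·6=9576 → min 2556.
Length 4: W₁..W₄: k=1: 0+2556+75·57·6=28206; k=2: 25650+504+75·6·6=28854; k=3: 31950+0+75·14·6=38250 → min 28206.
Optimal parenthesization: (W₁·(W₂·(W₃·W₄))) with cost 28206.

28206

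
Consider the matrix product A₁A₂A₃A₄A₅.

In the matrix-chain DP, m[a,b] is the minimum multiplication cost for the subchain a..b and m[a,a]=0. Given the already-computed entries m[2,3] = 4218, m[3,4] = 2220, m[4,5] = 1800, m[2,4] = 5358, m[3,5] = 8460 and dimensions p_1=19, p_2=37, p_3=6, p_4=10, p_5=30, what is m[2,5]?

m[2,5] = min over k∈[2,4] of m[2,k]+m[k+1,5]+p_{1}·p_k·p_{5}.
k=2: 0 + 8460 + 19·37·30 = 29550; k=3: 4218 + 1800 + 19·6·30 = 9438; k=4: 5358 + 0 + 19·10·30 = 11058.
Minimum: 9438 at k=3.

9438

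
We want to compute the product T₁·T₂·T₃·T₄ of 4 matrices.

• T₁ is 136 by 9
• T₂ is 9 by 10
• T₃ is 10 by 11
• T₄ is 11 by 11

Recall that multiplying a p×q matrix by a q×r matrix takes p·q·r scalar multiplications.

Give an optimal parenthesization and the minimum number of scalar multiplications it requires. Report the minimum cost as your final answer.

15543

Adjacent pairs: T₁T₂ = 136·9·10 = 12240; T₂T₃ = 9·10·11 = 990; T₃T₄ = 10·11·11 = 1210.
Length 3: T₁..T₃: k=1: 0+990+136·9·11=14454; k=2: 12240+0+136·10·11=27200 → min 14454 | T₂..T₄: k=2: 0+1210+9·10·11=2200; k=3: 990+0+9·11·11=2079 → min 2079.
Length 4: T₁..T₄: k=1: 0+2079+136·9·11=15543; k=2: 12240+1210+136·10·11=28410; k=3: 14454+0+136·11·11=30910 → min 15543.
Optimal parenthesization: (T₁·((T₂·T₃)·T₄)) with cost 15543.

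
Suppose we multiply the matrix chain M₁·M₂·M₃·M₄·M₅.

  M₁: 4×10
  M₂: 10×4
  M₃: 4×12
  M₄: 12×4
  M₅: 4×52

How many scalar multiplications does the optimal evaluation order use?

1248

Adjacent pairs: M₁M₂ = 4·10·4 = 160; M₂M₃ = 10·4·12 = 480; M₃M₄ = 4·12·4 = 192; M₄M₅ = 12·4·52 = 2496.
Length 3: M₁..M₃: k=1: 0+480+4·10·12=960; k=2: 160+0+4·4·12=352 → min 352 | M₂..M₄: k=2: 0+192+10·4·4=352; k=3: 480+0+10·12·4=960 → min 352 | M₃..M₅: k=3: 0+2496+4·12·52=4992; k=4: 192+0+4·4·52=1024 → min 1024.
Length 4: M₁..M₄: k=1: 0+352+4·10·4=512; k=2: 160+192+4·4·4=416; k=3: 352+0+4·12·4=544 → min 416 | M₂..M₅: k=2: 0+1024+10·4·52=3104; k=3: 480+2496+10·12·52=9216; k=4: 352+0+10·4·52=2432 → min 2432.
Length 5: M₁..M₅: k=1: 0+2432+4·10·52=4512; k=2: 160+1024+4·4·52=2016; k=3: 352+2496+4·12·52=5344; k=4: 416+0+4·4·52=1248 → min 1248.
Optimal order: (((M₁·M₂)·(M₃·M₄))·M₅) with cost 1248.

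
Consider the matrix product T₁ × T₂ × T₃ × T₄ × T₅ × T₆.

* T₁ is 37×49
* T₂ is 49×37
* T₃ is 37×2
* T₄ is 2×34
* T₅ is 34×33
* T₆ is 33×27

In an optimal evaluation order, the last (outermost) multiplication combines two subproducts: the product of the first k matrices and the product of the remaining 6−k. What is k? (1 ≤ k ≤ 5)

Adjacent pairs: T₁T₂ = 37·49·37 = 67081; T₂T₃ = 49·37·2 = 3626; T₃T₄ = 37·2·34 = 2516; T₄T₅ = 2·34·33 = 2244; T₅T₆ = 34·33·27 = 30294.
Length 3: T₁..T₃: k=1: 0+3626+37·49·2=7252; k=2: 67081+0+37·37·2=69819 → min 7252 | T₂..T₄: k=2: 0+2516+49·37·34=64158; k=3: 3626+0+49·2·34=6958 → min 6958 | T₃..T₅: k=3: 0+2244+37·2·33=4686; k=4: 2516+0+37·34·33=44030 → min 4686 | T₄..T₆: k=4: 0+30294+2·34·27=32130; k=5: 2244+0+2·33·27=4026 → min 4026.
Length 4: T₁..T₄: k=1: 0+6958+37·49·34=68600; k=2: 67081+2516+37·37·34=116143; k=3: 7252+0+37·2·34=9768 → min 9768 | T₂..T₅: k=2: 0+4686+49·37·33=64515; k=3: 3626+2244+49·2·33=9104; k=4: 6958+0+49·34·33=61936 → min 9104 | T₃..T₆: k=3: 0+4026+37·2·27=6024; k=4: 2516+30294+37·34·27=66776; k=5: 4686+0+37·33·27=37653 → min 6024.
Length 5: T₁..T₅: k=1: 0+9104+37·49·33=68933; k=2: 67081+4686+37·37·33=116944; k=3: 7252+2244+37·2·33=11938; k=4: 9768+0+37·34·33=51282 → min 11938 | T₂..T₆: k=2: 0+6024+49·37·27=54975; k=3: 3626+4026+49·2·27=10298; k=4: 6958+30294+49·34·27=82234; k=5: 9104+0+49·33·27=52763 → min 10298.
Top-level splits: k=1: (T₁..T₁)·(T₂..T₆) → 0+10298+37·49·27 = 59249; k=2: (T₁..T₂)·(T₃..T₆) → 67081+6024+37·37·27 = 110068; k=3: (T₁..T₃)·(T₄..T₆) → 7252+4026+37·2·27 = 13276; k=4: (T₁..T₄)·(T₅..T₆) → 9768+30294+37·34·27 = 74028; k=5: (T₁..T₅)·(T₆..T₆) → 11938+0+37·33·27 = 44905.
Best split is after T₃, i.e. k = 3.

3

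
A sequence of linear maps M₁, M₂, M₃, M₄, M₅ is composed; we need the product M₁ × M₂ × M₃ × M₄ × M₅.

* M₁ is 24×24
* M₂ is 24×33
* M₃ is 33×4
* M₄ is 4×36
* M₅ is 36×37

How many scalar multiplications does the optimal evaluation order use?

14352

Adjacent pairs: M₁M₂ = 24·24·33 = 19008; M₂M₃ = 24·33·4 = 3168; M₃M₄ = 33·4·36 = 4752; M₄M₅ = 4·36·37 = 5328.
Length 3: M₁..M₃: k=1: 0+3168+24·24·4=5472; k=2: 19008+0+24·33·4=22176 → min 5472 | M₂..M₄: k=2: 0+4752+24·33·36=33264; k=3: 3168+0+24·4·36=6624 → min 6624 | M₃..M₅: k=3: 0+5328+33·4·37=10212; k=4: 4752+0+33·36·37=48708 → min 10212.
Length 4: M₁..M₄: k=1: 0+6624+24·24·36=27360; k=2: 19008+4752+24·33·36=52272; k=3: 5472+0+24·4·36=8928 → min 8928 | M₂..M₅: k=2: 0+10212+24·33·37=39516; k=3: 3168+5328+24·4·37=12048; k=4: 6624+0+24·36·37=38592 → min 12048.
Length 5: M₁..M₅: k=1: 0+12048+24·24·37=33360; k=2: 19008+10212+24·33·37=58524; k=3: 5472+5328+24·4·37=14352; k=4: 8928+0+24·36·37=40896 → min 14352.
Optimal order: ((M₁ × (M₂ × M₃)) × (M₄ × M₅)) with cost 14352.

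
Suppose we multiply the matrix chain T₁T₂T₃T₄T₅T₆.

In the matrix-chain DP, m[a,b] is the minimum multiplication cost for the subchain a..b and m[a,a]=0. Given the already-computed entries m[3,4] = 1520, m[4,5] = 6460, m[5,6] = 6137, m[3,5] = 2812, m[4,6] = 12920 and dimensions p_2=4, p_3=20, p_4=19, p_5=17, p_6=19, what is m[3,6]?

m[3,6] = min over k∈[3,5] of m[3,k]+m[k+1,6]+p_{2}·p_k·p_{6}.
k=3: 0 + 12920 + 4·20·19 = 14440; k=4: 1520 + 6137 + 4·19·19 = 9101; k=5: 2812 + 0 + 4·17·19 = 4104.
Minimum: 4104 at k=5.

4104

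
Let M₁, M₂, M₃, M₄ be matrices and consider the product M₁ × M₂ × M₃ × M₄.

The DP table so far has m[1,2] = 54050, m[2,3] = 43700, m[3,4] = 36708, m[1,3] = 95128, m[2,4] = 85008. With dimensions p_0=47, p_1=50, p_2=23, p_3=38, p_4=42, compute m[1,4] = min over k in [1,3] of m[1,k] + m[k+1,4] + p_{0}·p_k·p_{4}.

136160

m[1,4] = min over k∈[1,3] of m[1,k]+m[k+1,4]+p_{0}·p_k·p_{4}.
k=1: 0 + 85008 + 47·50·42 = 183708; k=2: 54050 + 36708 + 47·23·42 = 136160; k=3: 95128 + 0 + 47·38·42 = 170140.
Minimum: 136160 at k=2.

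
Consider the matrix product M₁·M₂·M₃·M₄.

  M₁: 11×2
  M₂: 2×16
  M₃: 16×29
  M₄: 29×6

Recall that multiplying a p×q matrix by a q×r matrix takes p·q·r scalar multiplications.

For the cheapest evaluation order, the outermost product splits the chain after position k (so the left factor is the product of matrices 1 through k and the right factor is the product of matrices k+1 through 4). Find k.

Adjacent pairs: M₁M₂ = 11·2·16 = 352; M₂M₃ = 2·16·29 = 928; M₃M₄ = 16·29·6 = 2784.
Length 3: M₁..M₃: k=1: 0+928+11·2·29=1566; k=2: 352+0+11·16·29=5456 → min 1566 | M₂..M₄: k=2: 0+2784+2·16·6=2976; k=3: 928+0+2·29·6=1276 → min 1276.
Top-level splits: k=1: (M₁..M₁)·(M₂..M₄) → 0+1276+11·2·6 = 1408; k=2: (M₁..M₂)·(M₃..M₄) → 352+2784+11·16·6 = 4192; k=3: (M₁..M₃)·(M₄..M₄) → 1566+0+11·29·6 = 3480.
Best split is after M₁, i.e. k = 1.

1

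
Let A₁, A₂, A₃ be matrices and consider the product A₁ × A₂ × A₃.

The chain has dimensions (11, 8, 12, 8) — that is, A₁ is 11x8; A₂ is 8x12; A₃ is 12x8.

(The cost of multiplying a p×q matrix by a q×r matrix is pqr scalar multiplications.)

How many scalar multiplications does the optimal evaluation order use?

Order (A₁ × (A₂ × A₃)): (A₂ × A₃): 8×12 by 12×8 → 8×8, cost 8·12·8 = 768; (A₁ × (A₂ × A₃)): 11×8 by 8×8 → 11×8, cost 11·8·8 = 704; cumulative 1472. Total 1472.
Order ((A₁ × A₂) × A₃): (A₁ × A₂): 11×8 by 8×12 → 11×12, cost 11·8·12 = 1056; ((A₁ × A₂) × A₃): 11×12 by 12×8 → 11×8, cost 11·12·8 = 1056; cumulative 2112. Total 2112.
Minimum: 1472.

1472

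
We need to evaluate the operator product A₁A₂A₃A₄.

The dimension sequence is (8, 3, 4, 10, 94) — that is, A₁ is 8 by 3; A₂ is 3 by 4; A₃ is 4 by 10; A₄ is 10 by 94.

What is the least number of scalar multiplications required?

Adjacent pairs: A₁A₂ = 8·3·4 = 96; A₂A₃ = 3·4·10 = 120; A₃A₄ = 4·10·94 = 3760.
Length 3: A₁..A₃: k=1: 0+120+8·3·10=360; k=2: 96+0+8·4·10=416 → min 360 | A₂..A₄: k=2: 0+3760+3·4·94=4888; k=3: 120+0+3·10·94=2940 → min 2940.
Length 4: A₁..A₄: k=1: 0+2940+8·3·94=5196; k=2: 96+3760+8·4·94=6864; k=3: 360+0+8·10·94=7880 → min 5196.
Optimal order: (A₁((A₂A₃)A₄)) with cost 5196.

5196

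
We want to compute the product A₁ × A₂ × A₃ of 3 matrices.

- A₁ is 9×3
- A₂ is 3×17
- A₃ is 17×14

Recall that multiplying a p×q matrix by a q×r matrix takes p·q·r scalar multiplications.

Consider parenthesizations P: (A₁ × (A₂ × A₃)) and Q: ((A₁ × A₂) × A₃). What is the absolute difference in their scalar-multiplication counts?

Order P = (A₁ × (A₂ × A₃)): (A₂ × A₃): 3×17 by 17×14 → 3×14, cost 3·17·14 = 714; (A₁ × (A₂ × A₃)): 9×3 by 3×14 → 9×14, cost 9·3·14 = 378; cumulative 1092. Total 1092.
Order Q = ((A₁ × A₂) × A₃): (A₁ × A₂): 9×3 by 3×17 → 9×17, cost 9·3·17 = 459; ((A₁ × A₂) × A₃): 9×17 by 17×14 → 9×14, cost 9·17·14 = 2142; cumulative 2601. Total 2601.
Difference: |1092 − 2601| = 1509.

1509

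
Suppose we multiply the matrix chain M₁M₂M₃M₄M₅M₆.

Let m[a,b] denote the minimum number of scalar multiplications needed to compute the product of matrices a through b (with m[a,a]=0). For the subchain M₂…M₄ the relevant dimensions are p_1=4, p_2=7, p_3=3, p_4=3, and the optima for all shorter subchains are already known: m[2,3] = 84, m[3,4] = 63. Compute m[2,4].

120

m[2,4] = min over k∈[2,3] of m[2,k]+m[k+1,4]+p_{1}·p_k·p_{4}.
k=2: 0 + 63 + 4·7·3 = 147; k=3: 84 + 0 + 4·3·3 = 120.
Minimum: 120 at k=3.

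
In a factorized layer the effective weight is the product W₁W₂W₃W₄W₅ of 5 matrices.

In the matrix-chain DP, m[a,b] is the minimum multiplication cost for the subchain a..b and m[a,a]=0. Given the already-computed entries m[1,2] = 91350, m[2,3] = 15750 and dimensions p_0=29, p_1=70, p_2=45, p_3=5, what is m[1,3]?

25900

m[1,3] = min over k∈[1,2] of m[1,k]+m[k+1,3]+p_{0}·p_k·p_{3}.
k=1: 0 + 15750 + 29·70·5 = 25900; k=2: 91350 + 0 + 29·45·5 = 97875.
Minimum: 25900 at k=1.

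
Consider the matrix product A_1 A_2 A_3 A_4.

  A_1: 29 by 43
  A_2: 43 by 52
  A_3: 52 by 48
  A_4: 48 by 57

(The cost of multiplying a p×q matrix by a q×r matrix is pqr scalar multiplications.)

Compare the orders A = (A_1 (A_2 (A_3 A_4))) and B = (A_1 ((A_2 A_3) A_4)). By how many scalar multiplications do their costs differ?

44748

Order A = (A_1 (A_2 (A_3 A_4))): (A_3 A_4): 52×48 by 48×57 → 52×57, cost 52·48·57 = 142272; (A_2 (A_3 A_4)): 43×52 by 52×57 → 43×57, cost 43·52·57 = 127452; cumulative 269724; (A_1 (A_2 (A_3 A_4))): 29×43 by 43×57 → 29×57, cost 29·43·57 = 71079; cumulative 340803. Total 340803.
Order B = (A_1 ((A_2 A_3) A_4)): (A_2 A_3): 43×52 by 52×48 → 43×48, cost 43·52·48 = 107328; ((A_2 A_3) A_4): 43×48 by 48×57 → 43×57, cost 43·48·57 = 117648; cumulative 224976; (A_1 ((A_2 A_3) A_4)): 29×43 by 43×57 → 29×57, cost 29·43·57 = 71079; cumulative 296055. Total 296055.
Difference: |340803 − 296055| = 44748.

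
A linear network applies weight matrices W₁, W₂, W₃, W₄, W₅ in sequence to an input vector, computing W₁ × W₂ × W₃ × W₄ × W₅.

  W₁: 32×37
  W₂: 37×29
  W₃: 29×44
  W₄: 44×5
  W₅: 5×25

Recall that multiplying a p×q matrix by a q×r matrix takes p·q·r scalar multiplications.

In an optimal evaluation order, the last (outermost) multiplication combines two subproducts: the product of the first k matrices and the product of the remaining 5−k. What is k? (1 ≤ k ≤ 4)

Adjacent pairs: W₁W₂ = 32·37·29 = 34336; W₂W₃ = 37·29·44 = 47212; W₃W₄ = 29·44·5 = 6380; W₄W₅ = 44·5·25 = 5500.
Length 3: W₁..W₃: k=1: 0+47212+32·37·44=99308; k=2: 34336+0+32·29·44=75168 → min 75168 | W₂..W₄: k=2: 0+6380+37·29·5=11745; k=3: 47212+0+37·44·5=55352 → min 11745 | W₃..W₅: k=3: 0+5500+29·44·25=37400; k=4: 6380+0+29·5·25=10005 → min 10005.
Length 4: W₁..W₄: k=1: 0+11745+32·37·5=17665; k=2: 34336+6380+32·29·5=45356; k=3: 75168+0+32·44·5=82208 → min 17665 | W₂..W₅: k=2: 0+10005+37·29·25=36830; k=3: 47212+5500+37·44·25=93412; k=4: 11745+0+37·5·25=16370 → min 16370.
Top-level splits: k=1: (W₁..W₁)·(W₂..W₅) → 0+16370+32·37·25 = 45970; k=2: (W₁..W₂)·(W₃..W₅) → 34336+10005+32·29·25 = 67541; k=3: (W₁..W₃)·(W₄..W₅) → 75168+5500+32·44·25 = 115868; k=4: (W₁..W₄)·(W₅..W₅) → 17665+0+32·5·25 = 21665.
Best split is after W₄, i.e. k = 4.

4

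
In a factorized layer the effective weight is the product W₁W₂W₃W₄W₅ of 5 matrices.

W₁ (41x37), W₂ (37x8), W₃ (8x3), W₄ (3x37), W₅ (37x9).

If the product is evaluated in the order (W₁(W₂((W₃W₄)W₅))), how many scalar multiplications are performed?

19869

(W₃W₄): 8×3 by 3×37 → 8×37, cost 8·3·37 = 888
((W₃W₄)W₅): 8×37 by 37×9 → 8×9, cost 8·37·9 = 2664; cumulative 3552
(W₂((W₃W₄)W₅)): 37×8 by 8×9 → 37×9, cost 37·8·9 = 2664; cumulative 6216
(W₁(W₂((W₃W₄)W₅))): 41×37 by 37×9 → 41×9, cost 41·37·9 = 13653; cumulative 19869
Total: 19869 scalar multiplications.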